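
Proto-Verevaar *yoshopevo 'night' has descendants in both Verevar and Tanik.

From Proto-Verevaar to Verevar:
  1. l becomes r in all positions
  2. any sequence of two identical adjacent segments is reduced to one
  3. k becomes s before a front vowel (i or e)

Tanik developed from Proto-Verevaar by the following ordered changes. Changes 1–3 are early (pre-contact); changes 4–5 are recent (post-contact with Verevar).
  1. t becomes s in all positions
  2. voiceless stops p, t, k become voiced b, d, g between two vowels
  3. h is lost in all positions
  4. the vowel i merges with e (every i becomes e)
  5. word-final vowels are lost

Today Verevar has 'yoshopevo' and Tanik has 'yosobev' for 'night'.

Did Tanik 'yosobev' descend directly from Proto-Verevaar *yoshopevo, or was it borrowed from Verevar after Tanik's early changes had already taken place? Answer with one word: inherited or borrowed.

inherited

If inherited, *yoshopevo would pass through all of Tanik's changes:
Tanik: start from *yoshopevo.
  rule 1: no change — yoshopevo
  rule 2 (intervocalic voicing): yoshopevo → yoshobevo
  rule 3 (h-loss): yoshobevo → yosobevo
  rule 4: no change — yosobevo
  rule 5 (apocope): yosobevo → yosobev
  ⇒ Tanik yosobev
If borrowed from Verevar 'yoshopevo' after the early changes, it would undergo only the recent ones:
  rule 4 (vowel merger): no change (yoshopevo)
  rule 5 (apocope): yoshopevo → yoshopev
  ⇒ as a loan: yoshopev
Tanik 'yosobev' matches the inherited outcome exactly, so it is an inherited cognate, not a loan.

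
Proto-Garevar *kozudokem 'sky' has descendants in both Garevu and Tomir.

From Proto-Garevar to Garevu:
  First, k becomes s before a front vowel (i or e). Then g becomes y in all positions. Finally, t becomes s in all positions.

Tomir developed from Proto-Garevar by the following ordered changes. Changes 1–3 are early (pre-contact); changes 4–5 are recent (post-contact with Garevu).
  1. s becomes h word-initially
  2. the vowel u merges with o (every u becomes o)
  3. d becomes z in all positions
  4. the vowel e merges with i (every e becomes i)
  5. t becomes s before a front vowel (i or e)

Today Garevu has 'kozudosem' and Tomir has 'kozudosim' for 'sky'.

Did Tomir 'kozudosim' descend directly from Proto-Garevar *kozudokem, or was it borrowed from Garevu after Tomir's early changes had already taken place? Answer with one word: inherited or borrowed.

borrowed

If inherited, *kozudokem would pass through all of Tomir's changes:
Tomir: start from *kozudokem.
  rule 1: no change — kozudokem
  rule 2 (vowel merger): kozudokem → kozodokem
  rule 3 (unconditioned shift): kozodokem → kozozokem
  rule 4 (vowel merger): kozozokem → kozozokim
  rule 5: no change — kozozokim
  ⇒ Tomir kozozokim
If borrowed from Garevu 'kozudosem' after the early changes, it would undergo only the recent ones:
  rule 4 (vowel merger): kozudosem → kozudosim
  rule 5 (palatalisation): no change (kozudosim)
  ⇒ as a loan: kozudosim
Tomir 'kozudosim' matches the loan outcome 'kozudosim', not the inherited 'kozozokim' — it skipped the early Tomir changes, so it was borrowed from Garevu.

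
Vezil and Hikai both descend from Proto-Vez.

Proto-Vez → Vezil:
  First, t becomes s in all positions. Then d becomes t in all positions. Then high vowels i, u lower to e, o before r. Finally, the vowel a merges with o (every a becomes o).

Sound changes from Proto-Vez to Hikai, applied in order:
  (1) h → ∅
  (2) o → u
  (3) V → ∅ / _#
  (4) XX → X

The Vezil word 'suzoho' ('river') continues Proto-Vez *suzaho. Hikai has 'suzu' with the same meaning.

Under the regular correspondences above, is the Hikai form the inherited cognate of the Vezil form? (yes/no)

Derive the expected Hikai reflex of *suzaho:
Hikai: *suzaho > suzao > suzau > suza  (by h-loss, vowel merger, apocope)
The regular Hikai reflex would be 'suza', but the attested form is 'suzu'. The correspondence is irregular, so they are not cognates (the Hikai form has a different source).

no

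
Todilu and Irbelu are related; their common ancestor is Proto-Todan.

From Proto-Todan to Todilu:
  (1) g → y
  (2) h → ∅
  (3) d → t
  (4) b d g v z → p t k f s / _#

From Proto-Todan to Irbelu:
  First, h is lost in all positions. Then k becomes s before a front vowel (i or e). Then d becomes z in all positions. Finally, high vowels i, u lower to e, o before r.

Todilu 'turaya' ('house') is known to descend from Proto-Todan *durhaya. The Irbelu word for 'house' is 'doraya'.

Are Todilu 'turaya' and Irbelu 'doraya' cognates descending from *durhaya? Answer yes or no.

Derive the expected Irbelu reflex of *durhaya:
Irbelu: *durhaya > duraya > zuraya > zoraya  (by h-loss, unconditioned shift, pre-rhotic lowering)
The regular Irbelu reflex would be 'zoraya', but the attested form is 'doraya'. The correspondence is irregular, so they are not cognates (the Irbelu form has a different source).

no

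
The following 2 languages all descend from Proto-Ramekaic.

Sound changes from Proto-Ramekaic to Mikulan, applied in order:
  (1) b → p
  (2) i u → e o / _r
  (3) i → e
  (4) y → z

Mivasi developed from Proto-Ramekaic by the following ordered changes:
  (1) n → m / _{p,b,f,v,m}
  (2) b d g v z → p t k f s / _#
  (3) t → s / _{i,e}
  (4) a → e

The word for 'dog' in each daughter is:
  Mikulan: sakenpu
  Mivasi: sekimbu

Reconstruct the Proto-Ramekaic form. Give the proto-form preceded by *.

*sakinbu

Position 5: Mikulan has n, Mivasi has m. Mikulan preserves n here (none of its changes turn any other segment into n), so the proto-segment is *n.
Position 4: Mikulan has e, Mivasi has i. Mivasi preserves i here (none of its changes turn any other segment into i), so the proto-segment is *i.
Position 2: Mikulan has a, Mivasi has e. Mikulan preserves a here (none of its changes turn any other segment into a), so the proto-segment is *a.
This points to *sakinbu. Verify forward in each daughter:
Mikulan: *sakinbu > sakinpu > sakenpu  (by unconditioned shift, vowel merger)
Mivasi: *sakinbu
  sakinbu → sakimbu   [nasal place assimilation]
  sakimbu (rule 2 does not apply)
  sakimbu (rule 3 does not apply)
  sakimbu → sekimbu   [vowel merger]
  giving Mivasi sekimbu.
No other proto-form is consistent with every reflex, so the reconstruction is *sakinbu.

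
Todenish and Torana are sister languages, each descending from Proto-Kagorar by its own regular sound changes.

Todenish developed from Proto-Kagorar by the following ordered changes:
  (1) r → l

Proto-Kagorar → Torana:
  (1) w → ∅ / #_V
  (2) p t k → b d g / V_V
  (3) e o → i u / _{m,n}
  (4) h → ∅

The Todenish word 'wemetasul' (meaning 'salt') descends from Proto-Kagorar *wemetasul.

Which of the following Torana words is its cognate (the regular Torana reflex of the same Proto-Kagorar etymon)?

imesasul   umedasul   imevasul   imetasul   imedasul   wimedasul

imedasul

Torana: *wemetasul
  wemetasul → emetasul   [glide loss]
  emetasul → emedasul   [intervocalic voicing]
  emedasul → imedasul   [pre-nasal raising]
  imedasul (rule 4 does not apply)
  giving Torana imedasul.
Among the options, 'imedasul' alone shows every Torana change applied in order.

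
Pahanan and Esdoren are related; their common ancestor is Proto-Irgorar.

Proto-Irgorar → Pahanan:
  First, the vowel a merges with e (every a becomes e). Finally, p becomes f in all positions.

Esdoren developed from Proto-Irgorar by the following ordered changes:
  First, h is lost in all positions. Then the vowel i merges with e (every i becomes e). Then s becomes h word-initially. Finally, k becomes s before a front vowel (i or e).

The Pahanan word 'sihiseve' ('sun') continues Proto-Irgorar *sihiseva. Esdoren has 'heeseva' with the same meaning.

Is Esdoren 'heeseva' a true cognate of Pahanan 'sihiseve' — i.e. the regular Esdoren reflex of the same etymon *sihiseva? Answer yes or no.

Derive the expected Esdoren reflex of *sihiseva:
Esdoren: *sihiseva
  sihiseva → siiseva   [h-loss]
  siiseva → seeseva   [vowel merger]
  seeseva → heeseva   [debuccalisation]
  heeseva (rule 4 does not apply)
  giving Esdoren heeseva.
Esdoren 'heeseva' matches the regular reflex exactly, so the pair is cognate.

yes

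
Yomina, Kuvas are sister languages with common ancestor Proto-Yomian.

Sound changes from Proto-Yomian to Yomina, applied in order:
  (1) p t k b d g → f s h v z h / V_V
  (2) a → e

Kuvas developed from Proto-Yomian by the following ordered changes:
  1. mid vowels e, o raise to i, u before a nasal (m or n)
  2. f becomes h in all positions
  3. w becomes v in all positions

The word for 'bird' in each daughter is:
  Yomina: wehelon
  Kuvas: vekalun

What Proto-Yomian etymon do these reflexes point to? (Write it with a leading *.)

Position 1: Yomina has w, Kuvas has v. Yomina preserves w here (none of its changes turn any other segment into w), so the proto-segment is *w.
Position 4: Yomina has e, Kuvas has a. Kuvas preserves a here (none of its changes turn any other segment into a), so the proto-segment is *a.
Continuing position by position gives *wekalon; check it forward:
Yomina: *wekalon
  wekalon → wehalon   [intervocalic lenition]
  wehalon → wehelon   [vowel merger]
  giving Yomina wehelon.
Kuvas: start from *wekalon.
  rule 1 (pre-nasal raising): wekalon → wekalun
  rule 2: no change — wekalun
  rule 3 (unconditioned shift): wekalun → vekalun
  ⇒ Kuvas vekalun
Only *wekalon yields all of Yomina wehelon, Kuvas vekalun.

*wekalon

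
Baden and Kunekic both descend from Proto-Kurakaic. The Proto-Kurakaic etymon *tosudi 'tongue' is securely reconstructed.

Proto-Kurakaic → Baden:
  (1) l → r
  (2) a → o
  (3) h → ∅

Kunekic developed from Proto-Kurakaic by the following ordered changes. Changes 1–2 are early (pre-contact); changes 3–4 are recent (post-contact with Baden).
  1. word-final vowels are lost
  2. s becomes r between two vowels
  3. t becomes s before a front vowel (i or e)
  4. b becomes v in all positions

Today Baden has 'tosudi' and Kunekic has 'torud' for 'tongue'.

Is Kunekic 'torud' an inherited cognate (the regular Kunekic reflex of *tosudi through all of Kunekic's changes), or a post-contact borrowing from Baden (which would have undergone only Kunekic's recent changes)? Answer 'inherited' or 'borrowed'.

inherited

If inherited, *tosudi would pass through all of Kunekic's changes:
Kunekic: *tosudi
  tosudi → tosud   [apocope]
  tosud → torud   [rhotacism]
  torud (rule 3 does not apply)
  torud (rule 4 does not apply)
  giving Kunekic torud.
If borrowed from Baden 'tosudi' after the early changes, it would undergo only the recent ones:
  rule 3 (palatalisation): no change (tosudi)
  rule 4 (unconditioned shift): no change (tosudi)
  ⇒ as a loan: tosudi
Kunekic 'torud' matches the inherited outcome exactly, so it is an inherited cognate, not a loan.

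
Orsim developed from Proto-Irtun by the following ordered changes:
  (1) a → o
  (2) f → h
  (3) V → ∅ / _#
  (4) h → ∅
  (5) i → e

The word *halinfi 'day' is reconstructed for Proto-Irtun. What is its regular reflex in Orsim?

Orsim: start from *halinfi.
  rule 1 (vowel merger): halinfi → holinfi
  rule 2 (unconditioned shift): holinfi → holinhi
  rule 3 (apocope): holinhi → holinh
  rule 4 (h-loss): holinh → olin
  rule 5 (vowel merger): olin → olen
  ⇒ Orsim olen

olen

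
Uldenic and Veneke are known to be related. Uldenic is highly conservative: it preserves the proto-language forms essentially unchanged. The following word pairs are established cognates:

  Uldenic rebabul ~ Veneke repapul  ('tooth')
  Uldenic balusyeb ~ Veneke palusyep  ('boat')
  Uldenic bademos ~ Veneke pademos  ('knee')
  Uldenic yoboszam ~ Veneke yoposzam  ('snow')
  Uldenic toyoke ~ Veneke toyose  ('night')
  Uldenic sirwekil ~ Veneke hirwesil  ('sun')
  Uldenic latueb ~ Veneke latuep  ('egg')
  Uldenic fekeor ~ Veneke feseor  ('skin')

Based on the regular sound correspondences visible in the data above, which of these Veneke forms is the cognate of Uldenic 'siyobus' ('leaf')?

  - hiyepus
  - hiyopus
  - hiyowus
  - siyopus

hiyopus

sirwekil ~ hirwesil — Uldenic s corresponds to Veneke h word-initially before a front vowel.
rebabul ~ repapul — Uldenic b corresponds to Veneke p between vowels (before a back vowel).
Applying these to Uldenic 'siyobus':
  siyobus → hiyobus   (s→h word-initially before a front vowel)
  hiyobus → hiyopus   (b→p between vowels (before a back vowel))
So the Veneke cognate is 'hiyopus'.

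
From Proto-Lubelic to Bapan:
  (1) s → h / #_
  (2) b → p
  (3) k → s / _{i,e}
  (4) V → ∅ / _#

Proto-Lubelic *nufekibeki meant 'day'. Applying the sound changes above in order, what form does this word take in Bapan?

nufesipes

Bapan: *nufekibeki > nufekipeki > nufesipesi > nufesipes  (by unconditioned shift, palatalisation, apocope)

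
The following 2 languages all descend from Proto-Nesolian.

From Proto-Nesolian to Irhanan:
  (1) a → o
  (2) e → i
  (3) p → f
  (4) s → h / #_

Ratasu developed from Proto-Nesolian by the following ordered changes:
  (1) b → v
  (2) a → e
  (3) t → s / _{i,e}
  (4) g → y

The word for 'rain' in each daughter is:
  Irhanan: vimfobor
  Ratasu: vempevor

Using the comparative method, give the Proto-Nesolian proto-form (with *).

Position 6: Irhanan has b, Ratasu has v. Irhanan preserves b here (none of its changes turn any other segment into b), so the proto-segment is *b.
Position 2: Irhanan has i, Ratasu has e. Taking the neighbouring segments as reconstructed: Irhanan i could go back to *e or *i; Ratasu e could go back to *a or *e — the one source consistent with every daughter is *e.
Verify the candidate proto-form against each daughter:
Irhanan: *vempabor > vempobor > vimpobor > vimfobor  (by vowel merger, vowel merger, unconditioned shift)
Ratasu: *vempabor > vempavor > vempevor  (by unconditioned shift, vowel merger)
Only *vempabor yields all of Irhanan vimfobor, Ratasu vempevor.

*vempabor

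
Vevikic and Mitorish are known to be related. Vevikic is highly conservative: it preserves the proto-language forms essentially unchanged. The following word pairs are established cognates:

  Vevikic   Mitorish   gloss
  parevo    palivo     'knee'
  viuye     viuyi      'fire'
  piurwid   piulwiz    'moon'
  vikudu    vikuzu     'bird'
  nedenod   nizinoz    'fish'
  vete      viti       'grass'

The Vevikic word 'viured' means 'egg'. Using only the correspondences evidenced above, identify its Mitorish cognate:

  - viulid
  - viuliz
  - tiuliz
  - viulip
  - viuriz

parevo ~ palivo — Vevikic r corresponds to Mitorish l between vowels (before a front vowel).
nedenod ~ nizinoz, vete ~ viti — Vevikic e corresponds to Mitorish i after a consonant, before a consonant other than r, m, n, p, b, f, v.
piurwid ~ piulwiz, nedenod ~ nizinoz — Vevikic d corresponds to Mitorish z word-finally.
Applying these to Vevikic 'viured':
  viured → viuled   (r→l between vowels (before a front vowel))
  viuled → viulid   (e→i after a consonant, before a consonant other than r, m, n, p, b, f, v)
  viulid → viuliz   (d→z word-finally)
So the Mitorish cognate is 'viuliz'.

viuliz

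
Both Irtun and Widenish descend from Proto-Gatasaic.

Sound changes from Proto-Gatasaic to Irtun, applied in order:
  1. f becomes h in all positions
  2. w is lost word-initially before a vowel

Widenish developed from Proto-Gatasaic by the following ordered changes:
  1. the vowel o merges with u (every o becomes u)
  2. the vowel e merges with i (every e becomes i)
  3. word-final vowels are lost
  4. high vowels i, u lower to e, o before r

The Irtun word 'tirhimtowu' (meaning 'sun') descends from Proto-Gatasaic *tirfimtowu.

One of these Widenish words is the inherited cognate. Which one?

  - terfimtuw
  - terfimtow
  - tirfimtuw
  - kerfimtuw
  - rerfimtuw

Widenish: *tirfimtowu
  tirfimtowu → tirfimtuwu   [vowel merger]
  tirfimtuwu (rule 2 does not apply)
  tirfimtuwu → tirfimtuw   [apocope]
  tirfimtuw → terfimtuw   [pre-rhotic lowering]
  giving Widenish terfimtuw.
Among the options, 'terfimtuw' alone shows every Widenish change applied in order.

terfimtuw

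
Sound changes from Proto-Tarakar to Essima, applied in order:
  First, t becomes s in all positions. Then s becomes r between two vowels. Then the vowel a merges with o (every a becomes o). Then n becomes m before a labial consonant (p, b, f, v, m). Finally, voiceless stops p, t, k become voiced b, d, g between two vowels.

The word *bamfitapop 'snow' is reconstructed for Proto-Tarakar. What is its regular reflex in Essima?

bomfirobop

Essima: *bamfitapop
  bamfitapop → bamfisapop   [unconditioned shift]
  bamfisapop → bamfirapop   [rhotacism]
  bamfirapop → bomfiropop   [vowel merger]
  bomfiropop (rule 4 does not apply)
  bomfiropop → bomfirobop   [intervocalic voicing]
  giving Essima bomfirobop.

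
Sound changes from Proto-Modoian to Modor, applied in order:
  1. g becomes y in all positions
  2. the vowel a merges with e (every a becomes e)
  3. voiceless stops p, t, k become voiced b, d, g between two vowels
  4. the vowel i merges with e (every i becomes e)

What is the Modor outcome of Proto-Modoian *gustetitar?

yustededer

Modor: start from *gustetitar.
  rule 1 (unconditioned shift): gustetitar → yustetitar
  rule 2 (vowel merger): yustetitar → yustetiter
  rule 3 (intervocalic voicing): yustetiter → yustedider
  rule 4 (vowel merger): yustedider → yustededer
  ⇒ Modor yustededer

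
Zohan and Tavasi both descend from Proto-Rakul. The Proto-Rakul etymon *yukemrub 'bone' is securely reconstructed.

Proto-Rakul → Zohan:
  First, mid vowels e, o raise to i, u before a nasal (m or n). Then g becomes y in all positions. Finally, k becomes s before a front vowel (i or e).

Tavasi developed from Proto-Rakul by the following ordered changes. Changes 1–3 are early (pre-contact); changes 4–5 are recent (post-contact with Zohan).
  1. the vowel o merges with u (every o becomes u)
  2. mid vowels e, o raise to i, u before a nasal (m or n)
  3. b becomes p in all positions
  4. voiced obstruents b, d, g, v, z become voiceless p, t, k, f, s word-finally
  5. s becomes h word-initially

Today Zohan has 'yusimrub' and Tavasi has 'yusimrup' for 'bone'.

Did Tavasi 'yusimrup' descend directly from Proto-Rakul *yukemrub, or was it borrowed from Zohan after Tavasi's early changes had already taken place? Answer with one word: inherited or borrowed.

borrowed

If inherited, *yukemrub would pass through all of Tavasi's changes:
Tavasi: *yukemrub
  yukemrub (rule 1 does not apply)
  yukemrub → yukimrub   [pre-nasal raising]
  yukimrub → yukimrup   [unconditioned shift]
  yukimrup (rule 4 does not apply)
  yukimrup (rule 5 does not apply)
  giving Tavasi yukimrup.
If borrowed from Zohan 'yusimrub' after the early changes, it would undergo only the recent ones:
  rule 4 (final devoicing): yusimrub → yusimrup
  rule 5 (debuccalisation): no change (yusimrup)
  ⇒ as a loan: yusimrup
Tavasi 'yusimrup' matches the loan outcome 'yusimrup', not the inherited 'yukimrup' — it skipped the early Tavasi changes, so it was borrowed from Zohan.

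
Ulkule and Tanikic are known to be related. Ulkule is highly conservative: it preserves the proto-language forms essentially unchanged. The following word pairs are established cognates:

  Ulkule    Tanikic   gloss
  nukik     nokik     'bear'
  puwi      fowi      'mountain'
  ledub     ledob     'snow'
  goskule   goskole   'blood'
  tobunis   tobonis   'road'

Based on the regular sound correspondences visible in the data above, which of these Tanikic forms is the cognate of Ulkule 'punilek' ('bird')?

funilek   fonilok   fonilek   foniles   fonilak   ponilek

puwi ~ fowi — Ulkule p corresponds to Tanikic f word-initially before a back vowel.
tobunis ~ tobonis — Ulkule u corresponds to Tanikic o after a consonant, before a nasal.
Applying these to Ulkule 'punilek':
  punilek → funilek   (p→f word-initially before a back vowel)
  funilek → fonilek   (u→o after a consonant, before a nasal)
So the Tanikic cognate is 'fonilek'.

fonilek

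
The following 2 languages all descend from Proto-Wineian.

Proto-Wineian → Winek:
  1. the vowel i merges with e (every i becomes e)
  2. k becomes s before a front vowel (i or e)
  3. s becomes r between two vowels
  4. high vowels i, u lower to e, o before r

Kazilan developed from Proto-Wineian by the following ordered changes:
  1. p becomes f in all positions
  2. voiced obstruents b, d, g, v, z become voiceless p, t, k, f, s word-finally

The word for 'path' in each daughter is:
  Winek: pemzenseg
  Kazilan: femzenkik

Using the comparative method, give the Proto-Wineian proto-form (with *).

*pemzenkig

Position 9: Winek has g, Kazilan has k. Winek preserves g here (none of its changes turn any other segment into g), so the proto-segment is *g.
Position 1: Winek has p, Kazilan has f. Winek preserves p here (none of its changes turn any other segment into p), so the proto-segment is *p.
Position 7: Winek has s, Kazilan has k. Taking the neighbouring segments as reconstructed: Winek s could go back to *k or *s; Kazilan k can only go back to *k — the one source consistent with every daughter is *k.
Verify the candidate proto-form against each daughter:
Winek: start from *pemzenkig.
  rule 1 (vowel merger): pemzenkig → pemzenkeg
  rule 2 (palatalisation): pemzenkeg → pemzenseg
  rule 3: no change — pemzenseg
  rule 4: no change — pemzenseg
  ⇒ Winek pemzenseg
Kazilan: *pemzenkig
  pemzenkig → femzenkig   [unconditioned shift]
  femzenkig → femzenkik   [final devoicing]
  giving Kazilan femzenkik.
Only *pemzenkig yields all of Winek pemzenseg, Kazilan femzenkik.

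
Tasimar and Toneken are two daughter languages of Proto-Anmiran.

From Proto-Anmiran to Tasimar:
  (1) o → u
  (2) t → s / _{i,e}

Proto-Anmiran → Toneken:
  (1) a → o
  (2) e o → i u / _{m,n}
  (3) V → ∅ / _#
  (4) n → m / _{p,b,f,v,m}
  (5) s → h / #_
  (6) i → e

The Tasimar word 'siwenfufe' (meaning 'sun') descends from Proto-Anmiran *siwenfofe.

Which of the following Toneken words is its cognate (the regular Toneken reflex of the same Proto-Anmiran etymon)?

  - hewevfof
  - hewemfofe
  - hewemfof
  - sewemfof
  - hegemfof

Toneken: *siwenfofe > siwinfofe > siwinfof > siwimfof > hiwimfof > hewemfof  (by pre-nasal raising, apocope, nasal place assimilation, debuccalisation, vowel merger)
Among the options, 'hewemfof' alone shows every Toneken change applied in order.

hewemfof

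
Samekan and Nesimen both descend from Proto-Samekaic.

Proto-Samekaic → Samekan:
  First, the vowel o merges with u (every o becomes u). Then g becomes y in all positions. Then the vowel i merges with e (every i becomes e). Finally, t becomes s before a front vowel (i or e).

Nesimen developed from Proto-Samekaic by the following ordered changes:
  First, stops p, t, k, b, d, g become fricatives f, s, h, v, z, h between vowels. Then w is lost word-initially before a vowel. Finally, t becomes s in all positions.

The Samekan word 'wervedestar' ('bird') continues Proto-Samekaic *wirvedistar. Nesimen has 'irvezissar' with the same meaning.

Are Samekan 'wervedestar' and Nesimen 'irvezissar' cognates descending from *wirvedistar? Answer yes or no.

Derive the expected Nesimen reflex of *wirvedistar:
Nesimen: start from *wirvedistar.
  rule 1 (intervocalic lenition): wirvedistar → wirvezistar
  rule 2 (glide loss): wirvezistar → irvezistar
  rule 3 (unconditioned shift): irvezistar → irvezissar
  ⇒ Nesimen irvezissar
Nesimen 'irvezissar' matches the regular reflex exactly, so the pair is cognate.

yes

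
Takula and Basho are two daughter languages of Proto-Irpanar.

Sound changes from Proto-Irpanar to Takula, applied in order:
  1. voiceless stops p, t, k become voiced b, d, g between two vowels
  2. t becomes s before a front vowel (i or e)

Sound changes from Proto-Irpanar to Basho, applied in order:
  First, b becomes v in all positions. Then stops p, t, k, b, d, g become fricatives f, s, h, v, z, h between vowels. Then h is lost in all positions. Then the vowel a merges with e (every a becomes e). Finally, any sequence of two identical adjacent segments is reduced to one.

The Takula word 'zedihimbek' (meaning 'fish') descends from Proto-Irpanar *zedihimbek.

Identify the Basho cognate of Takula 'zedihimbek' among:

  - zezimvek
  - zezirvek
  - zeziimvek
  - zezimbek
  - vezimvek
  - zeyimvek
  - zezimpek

zezimvek

Basho: start from *zedihimbek.
  rule 1 (unconditioned shift): zedihimbek → zedihimvek
  rule 2 (intervocalic lenition): zedihimvek → zezihimvek
  rule 3 (h-loss): zezihimvek → zeziimvek
  rule 4: no change — zeziimvek
  rule 5 (degemination): zeziimvek → zezimvek
  ⇒ Basho zezimvek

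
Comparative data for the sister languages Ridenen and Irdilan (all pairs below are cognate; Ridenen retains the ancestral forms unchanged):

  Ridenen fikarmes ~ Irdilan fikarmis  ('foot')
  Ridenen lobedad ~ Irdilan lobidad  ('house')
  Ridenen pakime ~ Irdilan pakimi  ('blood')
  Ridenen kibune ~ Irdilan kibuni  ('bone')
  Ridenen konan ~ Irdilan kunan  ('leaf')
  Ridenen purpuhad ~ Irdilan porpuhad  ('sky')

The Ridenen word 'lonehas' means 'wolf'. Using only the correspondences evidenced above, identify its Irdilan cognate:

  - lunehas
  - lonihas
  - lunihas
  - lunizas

lunihas

konan ~ kunan — Ridenen o corresponds to Irdilan u after a consonant, before a nasal.
fikarmes ~ fikarmis, lobedad ~ lobidad — Ridenen e corresponds to Irdilan i after a consonant, before a consonant other than r, m, n, p, b, f, v.
Applying these to Ridenen 'lonehas':
  lonehas → lunehas   (o→u after a consonant, before a nasal)
  lunehas → lunihas   (e→i after a consonant, before a consonant other than r, m, n, p, b, f, v)
So the Irdilan cognate is 'lunihas'.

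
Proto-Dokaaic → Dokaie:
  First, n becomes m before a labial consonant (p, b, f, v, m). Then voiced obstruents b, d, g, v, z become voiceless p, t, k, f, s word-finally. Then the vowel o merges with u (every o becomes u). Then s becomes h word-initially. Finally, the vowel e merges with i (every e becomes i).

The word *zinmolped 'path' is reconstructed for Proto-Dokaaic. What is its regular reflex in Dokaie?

zimmulpit

Dokaie: *zinmolped > zimmolped > zimmolpet > zimmulpet > zimmulpit  (by nasal place assimilation, final devoicing, vowel merger, vowel merger)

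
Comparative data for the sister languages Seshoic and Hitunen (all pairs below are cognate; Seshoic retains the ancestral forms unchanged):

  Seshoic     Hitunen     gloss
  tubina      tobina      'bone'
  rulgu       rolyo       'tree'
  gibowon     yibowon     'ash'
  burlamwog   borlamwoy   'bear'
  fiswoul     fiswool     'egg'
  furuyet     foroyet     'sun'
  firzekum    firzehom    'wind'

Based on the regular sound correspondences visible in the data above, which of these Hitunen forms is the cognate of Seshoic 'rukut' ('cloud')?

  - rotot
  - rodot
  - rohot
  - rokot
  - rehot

rulgu ~ rolyo, furuyet ~ foroyet — Seshoic u corresponds to Hitunen o after a consonant, before a consonant other than r, m, n, p, b, f, v.
firzekum ~ firzehom — Seshoic k corresponds to Hitunen h between vowels (before a back vowel).
Applying these to Seshoic 'rukut':
  rukut → rokut   (u→o after a consonant, before a consonant other than r, m, n, p, b, f, v)
  rokut → rohut   (k→h between vowels (before a back vowel))
  rohut → rohot   (u→o after a consonant, before a consonant other than r, m, n, p, b, f, v)
So the Hitunen cognate is 'rohot'.

rohot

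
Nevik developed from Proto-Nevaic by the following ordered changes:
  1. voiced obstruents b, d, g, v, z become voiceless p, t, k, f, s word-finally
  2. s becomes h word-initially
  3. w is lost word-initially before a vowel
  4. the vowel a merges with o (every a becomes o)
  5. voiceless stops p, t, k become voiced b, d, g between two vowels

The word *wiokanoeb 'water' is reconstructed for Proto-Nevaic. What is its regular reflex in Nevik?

Nevik: *wiokanoeb
  wiokanoeb → wiokanoep   [final devoicing]
  wiokanoep (rule 2 does not apply)
  wiokanoep → iokanoep   [glide loss]
  iokanoep → iokonoep   [vowel merger]
  iokonoep → iogonoep   [intervocalic voicing]
  giving Nevik iogonoep.

iogonoep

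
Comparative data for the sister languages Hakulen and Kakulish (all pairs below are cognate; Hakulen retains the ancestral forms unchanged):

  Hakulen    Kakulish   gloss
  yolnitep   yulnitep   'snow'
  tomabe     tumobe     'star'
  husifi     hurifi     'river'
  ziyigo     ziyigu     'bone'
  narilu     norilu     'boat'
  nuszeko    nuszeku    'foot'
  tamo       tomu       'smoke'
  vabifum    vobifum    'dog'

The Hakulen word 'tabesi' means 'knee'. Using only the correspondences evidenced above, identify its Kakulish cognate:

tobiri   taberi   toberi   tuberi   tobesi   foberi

toberi

tomabe ~ tumobe, vabifum ~ vobifum — Hakulen a corresponds to Kakulish o after a consonant, before a labial obstruent.
husifi ~ hurifi — Hakulen s corresponds to Kakulish r between vowels (before a front vowel).
Applying these to Hakulen 'tabesi':
  tabesi → tobesi   (a→o after a consonant, before a labial obstruent)
  tobesi → toberi   (s→r between vowels (before a front vowel))
So the Kakulish cognate is 'toberi'.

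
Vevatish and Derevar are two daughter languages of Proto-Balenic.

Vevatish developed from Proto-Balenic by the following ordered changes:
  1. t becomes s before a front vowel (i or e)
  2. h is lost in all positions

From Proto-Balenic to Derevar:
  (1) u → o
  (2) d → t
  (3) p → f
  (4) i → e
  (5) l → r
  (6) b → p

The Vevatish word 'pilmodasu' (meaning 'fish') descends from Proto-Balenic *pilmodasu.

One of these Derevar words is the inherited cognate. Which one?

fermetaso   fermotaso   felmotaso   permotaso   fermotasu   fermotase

fermotaso

Derevar: *pilmodasu
  pilmodasu → pilmodaso   [vowel merger]
  pilmodaso → pilmotaso   [unconditioned shift]
  pilmotaso → filmotaso   [unconditioned shift]
  filmotaso → felmotaso   [vowel merger]
  felmotaso → fermotaso   [unconditioned shift]
  fermotaso (rule 6 does not apply)
  giving Derevar fermotaso.
Only 'fermotaso' matches the regular Derevar development of *pilmodasu.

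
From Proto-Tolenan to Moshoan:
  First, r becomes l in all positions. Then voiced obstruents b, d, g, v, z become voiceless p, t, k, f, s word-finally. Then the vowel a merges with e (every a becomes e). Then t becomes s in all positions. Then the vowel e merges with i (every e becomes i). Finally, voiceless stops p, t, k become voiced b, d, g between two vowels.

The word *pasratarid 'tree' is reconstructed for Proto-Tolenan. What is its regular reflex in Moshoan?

Moshoan: *pasratarid > paslatalid > paslatalit > pesletelit > pesleselis > pislisilis  (by unconditioned shift, final devoicing, vowel merger, unconditioned shift, vowel merger)

pislisilis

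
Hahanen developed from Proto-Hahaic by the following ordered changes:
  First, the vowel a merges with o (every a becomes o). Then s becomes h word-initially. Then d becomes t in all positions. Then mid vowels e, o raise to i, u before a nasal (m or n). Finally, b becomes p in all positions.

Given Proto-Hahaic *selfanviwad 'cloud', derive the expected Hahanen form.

helfunviwot

Hahanen: *selfanviwad
  selfanviwad → selfonviwod   [vowel merger]
  selfonviwod → helfonviwod   [debuccalisation]
  helfonviwod → helfonviwot   [unconditioned shift]
  helfonviwot → helfunviwot   [pre-nasal raising]
  helfunviwot (rule 5 does not apply)
  giving Hahanen helfunviwot.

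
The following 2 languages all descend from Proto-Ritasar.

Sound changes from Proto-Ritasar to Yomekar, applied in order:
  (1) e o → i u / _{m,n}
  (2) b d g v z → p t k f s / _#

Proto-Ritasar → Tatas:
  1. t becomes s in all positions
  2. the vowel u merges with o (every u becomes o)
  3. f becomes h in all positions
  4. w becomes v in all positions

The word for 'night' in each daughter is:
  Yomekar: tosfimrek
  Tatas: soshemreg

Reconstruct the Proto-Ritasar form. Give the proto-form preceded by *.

*tosfemreg

Position 5: Yomekar has i, Tatas has e. Tatas preserves e here (none of its changes turn any other segment into e), so the proto-segment is *e.
Position 4: Yomekar has f, Tatas has h. Taking the neighbouring segments as reconstructed: Yomekar f can only go back to *f; Tatas h could go back to *f or *h — the one source consistent with every daughter is *f.
This points to *tosfemreg. Verify forward in each daughter:
Yomekar: start from *tosfemreg.
  rule 1 (pre-nasal raising): tosfemreg → tosfimreg
  rule 2 (final devoicing): tosfimreg → tosfimrek
  ⇒ Yomekar tosfimrek
Tatas: *tosfemreg
  tosfemreg → sosfemreg   [unconditioned shift]
  sosfemreg (rule 2 does not apply)
  sosfemreg → soshemreg   [unconditioned shift]
  soshemreg (rule 4 does not apply)
  giving Tatas soshemreg.
*tosfemreg is the unique common source.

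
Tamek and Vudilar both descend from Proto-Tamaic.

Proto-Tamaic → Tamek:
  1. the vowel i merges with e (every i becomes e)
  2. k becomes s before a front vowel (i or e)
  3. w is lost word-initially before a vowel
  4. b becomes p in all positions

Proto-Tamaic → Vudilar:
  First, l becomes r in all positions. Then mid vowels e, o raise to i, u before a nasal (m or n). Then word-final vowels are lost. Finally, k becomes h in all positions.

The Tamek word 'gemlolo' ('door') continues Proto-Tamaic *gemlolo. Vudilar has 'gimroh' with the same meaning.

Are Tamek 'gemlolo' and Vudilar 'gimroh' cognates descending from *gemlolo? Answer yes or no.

no

Derive the expected Vudilar reflex of *gemlolo:
Vudilar: start from *gemlolo.
  rule 1 (unconditioned shift): gemlolo → gemroro
  rule 2 (pre-nasal raising): gemroro → gimroro
  rule 3 (apocope): gimroro → gimror
  rule 4: no change — gimror
  ⇒ Vudilar gimror
The regular Vudilar reflex would be 'gimror', but the attested form is 'gimroh'. The correspondence is irregular, so they are not cognates (the Vudilar form has a different source).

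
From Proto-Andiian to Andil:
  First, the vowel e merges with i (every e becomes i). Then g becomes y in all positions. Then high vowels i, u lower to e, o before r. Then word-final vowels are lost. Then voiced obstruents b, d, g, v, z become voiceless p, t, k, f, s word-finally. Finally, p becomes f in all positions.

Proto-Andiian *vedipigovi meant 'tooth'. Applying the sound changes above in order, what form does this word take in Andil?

vidifiyof

Andil: start from *vedipigovi.
  rule 1 (vowel merger): vedipigovi → vidipigovi
  rule 2 (unconditioned shift): vidipigovi → vidipiyovi
  rule 3: no change — vidipiyovi
  rule 4 (apocope): vidipiyovi → vidipiyov
  rule 5 (final devoicing): vidipiyov → vidipiyof
  rule 6 (unconditioned shift): vidipiyof → vidifiyof
  ⇒ Andil vidifiyof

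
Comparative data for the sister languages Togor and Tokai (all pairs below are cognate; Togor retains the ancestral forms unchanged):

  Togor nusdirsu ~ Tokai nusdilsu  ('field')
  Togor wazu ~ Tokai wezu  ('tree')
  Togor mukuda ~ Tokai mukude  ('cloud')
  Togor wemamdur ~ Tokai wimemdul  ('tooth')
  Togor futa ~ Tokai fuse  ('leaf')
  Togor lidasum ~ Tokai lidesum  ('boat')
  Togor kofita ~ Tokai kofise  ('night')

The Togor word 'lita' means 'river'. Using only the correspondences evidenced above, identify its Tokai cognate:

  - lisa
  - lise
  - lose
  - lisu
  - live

lise

futa ~ fuse, kofita ~ kofise — Togor t corresponds to Tokai s between vowels (before a back vowel).
mukuda ~ mukude, futa ~ fuse — Togor a corresponds to Tokai e word-finally.
Applying these to Togor 'lita':
  lita → lisa   (t→s between vowels (before a back vowel))
  lisa → lise   (a→e word-finally)
So the Tokai cognate is 'lise'.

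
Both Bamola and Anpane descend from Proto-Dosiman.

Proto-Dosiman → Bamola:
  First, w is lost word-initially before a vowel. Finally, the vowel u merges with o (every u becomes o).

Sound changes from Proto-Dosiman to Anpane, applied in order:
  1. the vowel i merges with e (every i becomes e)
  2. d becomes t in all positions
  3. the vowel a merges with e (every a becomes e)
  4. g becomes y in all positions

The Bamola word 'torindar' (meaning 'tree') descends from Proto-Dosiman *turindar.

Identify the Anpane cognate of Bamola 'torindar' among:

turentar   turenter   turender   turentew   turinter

turenter

Anpane: *turindar > turendar > turentar > turenter  (by vowel merger, unconditioned shift, vowel merger)
Among the options, 'turenter' alone shows every Anpane change applied in order.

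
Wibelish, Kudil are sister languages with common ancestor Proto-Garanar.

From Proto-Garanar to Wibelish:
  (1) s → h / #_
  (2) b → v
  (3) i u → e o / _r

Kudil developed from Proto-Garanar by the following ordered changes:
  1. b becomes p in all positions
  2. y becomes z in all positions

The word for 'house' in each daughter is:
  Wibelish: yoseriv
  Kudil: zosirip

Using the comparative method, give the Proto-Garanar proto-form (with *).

Position 1: Wibelish has y, Kudil has z. Wibelish preserves y here (none of its changes turn any other segment into y), so the proto-segment is *y.
Position 4: Wibelish has e, Kudil has i. Kudil preserves i here (none of its changes turn any other segment into i), so the proto-segment is *i.
Position 7: Wibelish has v, Kudil has p. Taking the neighbouring segments as reconstructed: Wibelish v could go back to *b or *v; Kudil p could go back to *p or *b — the one source consistent with every daughter is *b.
Continuing position by position gives *yosirib; check it forward:
Wibelish: *yosirib
  yosirib (rule 1 does not apply)
  yosirib → yosiriv   [unconditioned shift]
  yosiriv → yoseriv   [pre-rhotic lowering]
  giving Wibelish yoseriv.
Kudil: start from *yosirib.
  rule 1 (unconditioned shift): yosirib → yosirip
  rule 2 (unconditioned shift): yosirip → zosirip
  ⇒ Kudil zosirip
Only *yosirib yields all of Wibelish yoseriv, Kudil zosirip.

*yosirib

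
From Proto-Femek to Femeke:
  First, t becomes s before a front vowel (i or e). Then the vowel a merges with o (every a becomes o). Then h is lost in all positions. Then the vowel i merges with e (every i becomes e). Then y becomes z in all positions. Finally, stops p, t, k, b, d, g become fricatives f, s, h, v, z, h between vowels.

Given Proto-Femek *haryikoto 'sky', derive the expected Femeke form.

orzehoso

Femeke: start from *haryikoto.
  rule 1: no change — haryikoto
  rule 2 (vowel merger): haryikoto → horyikoto
  rule 3 (h-loss): horyikoto → oryikoto
  rule 4 (vowel merger): oryikoto → oryekoto
  rule 5 (unconditioned shift): oryekoto → orzekoto
  rule 6 (intervocalic lenition): orzekoto → orzehoso
  ⇒ Femeke orzehoso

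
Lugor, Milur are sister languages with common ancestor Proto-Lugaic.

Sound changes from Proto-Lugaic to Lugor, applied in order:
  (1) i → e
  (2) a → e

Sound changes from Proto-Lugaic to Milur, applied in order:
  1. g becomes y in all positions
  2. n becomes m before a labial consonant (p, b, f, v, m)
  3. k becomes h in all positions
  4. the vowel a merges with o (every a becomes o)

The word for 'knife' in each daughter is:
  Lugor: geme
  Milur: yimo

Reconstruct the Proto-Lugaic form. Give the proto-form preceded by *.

Position 1: Lugor has g, Milur has y. Lugor preserves g here (none of its changes turn any other segment into g), so the proto-segment is *g.
Position 4: Lugor has e, Milur has o. Taking the neighbouring segments as reconstructed: Lugor e could go back to *a or *e or *i; Milur o could go back to *a or *o — the one source consistent with every daughter is *a.
This points to *gima. Verify forward in each daughter:
Lugor: *gima
  gima → gema   [vowel merger]
  gema → geme   [vowel merger]
  giving Lugor geme.
Milur: *gima > yima > yimo  (by unconditioned shift, vowel merger)
No other proto-form is consistent with every reflex, so the reconstruction is *gima.

*gima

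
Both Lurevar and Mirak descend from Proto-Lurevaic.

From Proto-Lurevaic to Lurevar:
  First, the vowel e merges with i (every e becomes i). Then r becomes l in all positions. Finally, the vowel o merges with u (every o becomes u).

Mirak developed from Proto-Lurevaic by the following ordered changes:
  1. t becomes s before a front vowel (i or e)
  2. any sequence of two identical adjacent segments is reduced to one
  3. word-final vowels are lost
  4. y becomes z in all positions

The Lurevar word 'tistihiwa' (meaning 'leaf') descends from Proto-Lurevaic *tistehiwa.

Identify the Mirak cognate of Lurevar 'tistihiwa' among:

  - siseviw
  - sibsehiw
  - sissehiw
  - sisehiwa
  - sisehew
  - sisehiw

Mirak: *tistehiwa
  tistehiwa → sissehiwa   [palatalisation]
  sissehiwa → sisehiwa   [degemination]
  sisehiwa → sisehiw   [apocope]
  sisehiw (rule 4 does not apply)
  giving Mirak sisehiw.

sisehiw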